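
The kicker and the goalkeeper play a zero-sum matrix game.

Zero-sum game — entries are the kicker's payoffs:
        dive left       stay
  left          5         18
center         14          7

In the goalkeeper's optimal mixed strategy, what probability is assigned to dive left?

11/20

Row minima are 5 and 7, so the kicker's maximin is 7; column maxima are 14 and 18, so the goalkeeper's minimax is 14. These differ, so the equilibrium is in mixed strategies.
Let the goalkeeper play dive left with probability q. The kicker is indifferent when 5q + 18(1−q) = 14q + 7(1−q), giving q = 11/20.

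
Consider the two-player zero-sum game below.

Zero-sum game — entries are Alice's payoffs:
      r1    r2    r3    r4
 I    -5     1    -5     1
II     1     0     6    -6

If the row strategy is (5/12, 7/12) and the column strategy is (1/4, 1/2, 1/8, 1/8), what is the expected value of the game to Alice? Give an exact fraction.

-3/8

Against (1/4, 1/2, 1/8, 1/8), each row's expected payoff is I: -5/4; II: 1/4.
Taking the (5/12, 7/12)-weighted average: (5/12)·(-5/4) + (7/12)·(1/4) = -3/8.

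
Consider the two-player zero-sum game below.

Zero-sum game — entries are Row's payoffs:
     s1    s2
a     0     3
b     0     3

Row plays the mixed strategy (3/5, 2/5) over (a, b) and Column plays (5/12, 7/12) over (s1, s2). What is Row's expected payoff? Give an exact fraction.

Against (5/12, 7/12), each row's expected payoff is a: 7/4; b: 7/4.
Taking the (3/5, 2/5)-weighted average: (3/5)·(7/4) + (2/5)·(7/4) = 7/4.

7/4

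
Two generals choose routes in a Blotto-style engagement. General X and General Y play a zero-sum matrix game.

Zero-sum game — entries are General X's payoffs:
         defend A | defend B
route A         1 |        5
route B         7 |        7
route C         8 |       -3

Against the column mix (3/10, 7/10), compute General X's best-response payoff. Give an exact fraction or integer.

7

route A: (1)·(3/10) + (5)·(7/10) = 19/5.
route B: (7)·(3/10) + (7)·(7/10) = 7.
route C: (8)·(3/10) + (-3)·(7/10) = 3/10.
The best pure response is route B with expected payoff 7.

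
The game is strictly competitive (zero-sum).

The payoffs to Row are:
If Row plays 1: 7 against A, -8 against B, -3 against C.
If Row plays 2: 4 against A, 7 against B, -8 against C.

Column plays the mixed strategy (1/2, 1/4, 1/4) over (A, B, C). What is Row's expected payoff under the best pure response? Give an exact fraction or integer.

1: (7)·(1/2) + (-8)·(1/4) + (-3)·(1/4) = 3/4.
2: (4)·(1/2) + (7)·(1/4) + (-8)·(1/4) = 7/4.
The best pure response is 2 with expected payoff 7/4.

7/4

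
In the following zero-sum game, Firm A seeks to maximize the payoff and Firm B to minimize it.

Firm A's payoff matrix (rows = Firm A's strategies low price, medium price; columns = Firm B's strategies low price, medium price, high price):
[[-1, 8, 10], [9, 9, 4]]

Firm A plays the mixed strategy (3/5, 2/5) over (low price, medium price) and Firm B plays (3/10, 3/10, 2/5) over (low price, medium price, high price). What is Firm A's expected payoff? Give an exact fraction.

323/50

Against (3/10, 3/10, 2/5), each row's expected payoff is low price: 61/10; medium price: 7.
Taking the (3/5, 2/5)-weighted average: (3/5)·(61/10) + (2/5)·(7) = 323/50.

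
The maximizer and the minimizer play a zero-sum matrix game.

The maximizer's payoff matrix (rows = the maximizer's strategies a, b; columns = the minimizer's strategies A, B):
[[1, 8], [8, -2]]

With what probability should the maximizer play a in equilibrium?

10/17

Row minima are 1 and -2, so the maximizer's maximin is 1; column maxima are 8 and 8, so the minimizer's minimax is 8. These differ, so the equilibrium is in mixed strategies.
Let the maximizer play a with probability p. The minimizer is indifferent when p + 8(1−p) = 8p − 2(1−p), giving p = 10/17.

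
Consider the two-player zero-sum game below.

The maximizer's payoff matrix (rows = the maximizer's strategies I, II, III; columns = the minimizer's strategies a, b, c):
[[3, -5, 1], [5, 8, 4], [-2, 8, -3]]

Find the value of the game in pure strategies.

Row minima: -5, 4, -3 → the maximizer's maximin is 4.
Column maxima: 5, 8, 4 → the minimizer's minimax is 4.
They coincide at (II, c), so the value is 4.

4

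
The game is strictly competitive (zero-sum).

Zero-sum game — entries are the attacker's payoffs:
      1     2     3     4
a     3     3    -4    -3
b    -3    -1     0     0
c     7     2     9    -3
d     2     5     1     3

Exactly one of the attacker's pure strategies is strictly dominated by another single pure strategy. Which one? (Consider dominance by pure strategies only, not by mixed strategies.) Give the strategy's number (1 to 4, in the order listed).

2

Compare b with d: 2 > -3, 5 > -1, 1 > 0, 3 > 0.
So d strictly dominates b for the attacker; b is strictly dominated.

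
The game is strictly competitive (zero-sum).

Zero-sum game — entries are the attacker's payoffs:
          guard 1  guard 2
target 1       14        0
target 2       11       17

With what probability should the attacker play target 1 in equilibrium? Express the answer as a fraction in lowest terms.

3/10

Row minima are 0 and 11, so the attacker's maximin is 11; column maxima are 14 and 17, so the defender's minimax is 14. These differ, so the equilibrium is in mixed strategies.
Let the attacker play target 1 with probability p. The defender is indifferent when 14p + 11(1−p) = 17(1−p), giving p = 3/10.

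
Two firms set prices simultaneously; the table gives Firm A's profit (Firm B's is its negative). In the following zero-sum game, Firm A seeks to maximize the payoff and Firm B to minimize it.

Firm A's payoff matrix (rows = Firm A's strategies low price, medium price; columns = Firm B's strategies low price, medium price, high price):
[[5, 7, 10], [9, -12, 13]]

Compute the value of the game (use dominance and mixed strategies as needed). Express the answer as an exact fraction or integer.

Column high price is strictly dominated by low price for Firm B (it gives Firm A more in every row).
The remaining 2×2 game on (low price, medium price) × (low price, medium price) has no saddle point. Let Firm A play low price with probability p; indifference gives 5p + 9(1−p) = 7p − 12(1−p), so p = 21/23.
Similarly Firm B's optimal q on low price is 19/23, and the value is 5·(19/23) + (7)·(4/23) = 123/23.

123/23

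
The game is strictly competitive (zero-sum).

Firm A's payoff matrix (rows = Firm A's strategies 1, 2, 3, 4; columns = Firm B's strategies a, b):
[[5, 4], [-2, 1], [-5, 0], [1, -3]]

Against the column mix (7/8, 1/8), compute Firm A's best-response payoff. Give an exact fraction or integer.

1: (5)·(7/8) + (4)·(1/8) = 39/8.
2: (-2)·(7/8) + (1)·(1/8) = -13/8.
3: (-5)·(7/8) + (0)·(1/8) = -35/8.
4: (1)·(7/8) + (-3)·(1/8) = 1/2.
The best pure response is 1 with expected payoff 39/8.

39/8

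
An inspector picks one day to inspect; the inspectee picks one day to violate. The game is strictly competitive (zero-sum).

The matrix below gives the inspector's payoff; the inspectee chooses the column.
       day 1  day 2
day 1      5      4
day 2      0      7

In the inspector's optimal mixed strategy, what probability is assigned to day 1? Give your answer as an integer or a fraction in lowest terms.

7/8

Row minima are 4 and 0, so the inspector's maximin is 4; column maxima are 5 and 7, so the inspectee's minimax is 5. These differ, so the equilibrium is in mixed strategies.
Let the inspector play day 1 with probability p. The inspectee is indifferent when 5p = 4p + 7(1−p), giving p = 7/8.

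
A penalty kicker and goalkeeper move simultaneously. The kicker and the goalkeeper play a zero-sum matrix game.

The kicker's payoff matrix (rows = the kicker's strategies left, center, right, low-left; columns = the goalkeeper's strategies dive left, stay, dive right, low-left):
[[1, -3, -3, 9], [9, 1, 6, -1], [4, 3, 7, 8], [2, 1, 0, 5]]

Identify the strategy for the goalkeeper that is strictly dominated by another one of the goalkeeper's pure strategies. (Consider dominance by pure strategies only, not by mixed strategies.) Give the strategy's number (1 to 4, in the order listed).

The goalkeeper prefers columns that give the kicker less. Compare dive left with stay: -3 < 1, 1 < 9, 3 < 4, 1 < 2.
So stay strictly dominates dive left for the goalkeeper; dive left is strictly dominated.

1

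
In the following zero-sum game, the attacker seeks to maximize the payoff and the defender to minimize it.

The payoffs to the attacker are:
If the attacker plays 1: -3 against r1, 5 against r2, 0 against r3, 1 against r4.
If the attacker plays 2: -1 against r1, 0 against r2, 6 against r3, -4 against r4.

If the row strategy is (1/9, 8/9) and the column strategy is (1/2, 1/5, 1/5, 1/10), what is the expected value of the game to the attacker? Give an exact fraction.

Against (1/2, 1/5, 1/5, 1/10), each row's expected payoff is 1: -2/5; 2: 3/10.
Taking the (1/9, 8/9)-weighted average: (1/9)·(-2/5) + (8/9)·(3/10) = 2/9.

2/9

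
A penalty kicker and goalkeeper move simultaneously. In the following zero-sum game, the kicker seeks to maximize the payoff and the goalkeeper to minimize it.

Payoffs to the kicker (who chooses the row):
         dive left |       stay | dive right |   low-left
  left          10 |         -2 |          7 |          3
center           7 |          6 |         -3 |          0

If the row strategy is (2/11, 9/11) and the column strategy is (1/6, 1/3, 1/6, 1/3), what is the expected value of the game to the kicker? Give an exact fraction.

91/33

Against (1/6, 1/3, 1/6, 1/3), each row's expected payoff is left: 19/6; center: 8/3.
Taking the (2/11, 9/11)-weighted average: (2/11)·(19/6) + (9/11)·(8/3) = 91/33.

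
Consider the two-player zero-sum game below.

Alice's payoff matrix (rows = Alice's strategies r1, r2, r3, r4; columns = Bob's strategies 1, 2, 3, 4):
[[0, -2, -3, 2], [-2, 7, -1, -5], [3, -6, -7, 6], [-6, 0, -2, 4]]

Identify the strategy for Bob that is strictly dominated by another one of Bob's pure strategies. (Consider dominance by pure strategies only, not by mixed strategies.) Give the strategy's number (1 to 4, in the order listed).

2

Bob prefers columns that give Alice less. Compare 2 with 3: -3 < -2, -1 < 7, -7 < -6, -2 < 0.
So 3 strictly dominates 2 for Bob; 2 is strictly dominated.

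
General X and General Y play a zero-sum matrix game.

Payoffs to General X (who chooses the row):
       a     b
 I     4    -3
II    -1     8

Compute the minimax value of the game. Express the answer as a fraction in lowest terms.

29/16

Row minima are -3 and -1, so General X's maximin is -1; column maxima are 4 and 8, so General Y's minimax is 4. These differ, so the equilibrium is in mixed strategies.
Let General X play I with probability p. General Y is indifferent when 4p − (1−p) = −3p + 8(1−p), giving p = 9/16.
Let General Y play a with probability q. General X is indifferent when 4q − 3(1−q) = −q + 8(1−q), giving q = 11/16.
The value is 4·(11/16) + (-3)·(5/16) = 29/16.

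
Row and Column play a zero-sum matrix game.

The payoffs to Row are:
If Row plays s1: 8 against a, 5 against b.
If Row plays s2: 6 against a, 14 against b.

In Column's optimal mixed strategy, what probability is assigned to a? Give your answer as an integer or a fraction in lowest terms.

9/11

Row minima are 5 and 6, so Row's maximin is 6; column maxima are 8 and 14, so Column's minimax is 8. These differ, so the equilibrium is in mixed strategies.
Let Column play a with probability q. Row is indifferent when 8q + 5(1−q) = 6q + 14(1−q), giving q = 9/11.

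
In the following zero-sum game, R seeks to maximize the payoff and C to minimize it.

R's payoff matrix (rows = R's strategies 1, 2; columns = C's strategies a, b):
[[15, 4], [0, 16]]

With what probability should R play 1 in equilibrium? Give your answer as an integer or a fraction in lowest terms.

16/27

Row minima are 4 and 0, so R's maximin is 4; column maxima are 15 and 16, so C's minimax is 15. These differ, so the equilibrium is in mixed strategies.
Let R play 1 with probability p. C is indifferent when 15p = 4p + 16(1−p), giving p = 16/27.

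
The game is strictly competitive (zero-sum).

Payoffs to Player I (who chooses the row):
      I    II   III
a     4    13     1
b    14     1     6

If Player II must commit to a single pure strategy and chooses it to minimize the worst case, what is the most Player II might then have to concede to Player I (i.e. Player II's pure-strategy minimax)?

6

The worst case (largest entry) in each column is I: 14, II: 13, III: 6.
The best (smallest) of these is 6.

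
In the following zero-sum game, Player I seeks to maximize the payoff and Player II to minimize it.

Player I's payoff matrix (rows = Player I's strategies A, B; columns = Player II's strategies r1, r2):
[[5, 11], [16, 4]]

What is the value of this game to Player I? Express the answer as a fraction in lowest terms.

26/3

Row minima are 5 and 4, so Player I's maximin is 5; column maxima are 16 and 11, so Player II's minimax is 11. These differ, so the equilibrium is in mixed strategies.
Let Player I play A with probability p. Player II is indifferent when 5p + 16(1−p) = 11p + 4(1−p), giving p = 2/3.
Let Player II play r1 with probability q. Player I is indifferent when 5q + 11(1−q) = 16q + 4(1−q), giving q = 7/18.
The value is 5·(7/18) + (11)·(11/18) = 26/3.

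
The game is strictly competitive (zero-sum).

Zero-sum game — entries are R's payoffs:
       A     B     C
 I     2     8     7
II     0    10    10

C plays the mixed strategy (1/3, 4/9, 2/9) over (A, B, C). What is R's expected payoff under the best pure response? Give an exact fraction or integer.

I: (2)·(1/3) + (8)·(4/9) + (7)·(2/9) = 52/9.
II: (0)·(1/3) + (10)·(4/9) + (10)·(2/9) = 20/3.
The best pure response is II with expected payoff 20/3.

20/3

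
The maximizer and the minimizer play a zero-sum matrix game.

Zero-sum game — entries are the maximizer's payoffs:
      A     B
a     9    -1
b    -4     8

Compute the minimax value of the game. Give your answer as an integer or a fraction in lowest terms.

34/11

Row minima are -1 and -4, so the maximizer's maximin is -1; column maxima are 9 and 8, so the minimizer's minimax is 8. These differ, so the equilibrium is in mixed strategies.
Let the maximizer play a with probability p. The minimizer is indifferent when 9p − 4(1−p) = −p + 8(1−p), giving p = 6/11.
Let the minimizer play A with probability q. The maximizer is indifferent when 9q − (1−q) = −4q + 8(1−q), giving q = 9/22.
The value is 9·(9/22) + (-1)·(13/22) = 34/11.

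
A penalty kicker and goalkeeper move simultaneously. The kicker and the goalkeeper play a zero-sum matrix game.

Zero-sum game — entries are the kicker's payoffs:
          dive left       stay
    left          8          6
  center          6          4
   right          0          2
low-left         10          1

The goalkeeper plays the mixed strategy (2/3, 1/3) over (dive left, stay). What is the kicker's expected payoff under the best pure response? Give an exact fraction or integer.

22/3

left: (8)·(2/3) + (6)·(1/3) = 22/3.
center: (6)·(2/3) + (4)·(1/3) = 16/3.
right: (0)·(2/3) + (2)·(1/3) = 2/3.
low-left: (10)·(2/3) + (1)·(1/3) = 7.
The best pure response is left with expected payoff 22/3.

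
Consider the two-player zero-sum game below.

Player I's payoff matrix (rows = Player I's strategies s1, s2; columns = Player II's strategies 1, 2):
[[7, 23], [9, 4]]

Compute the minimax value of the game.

179/21

Row minima are 7 and 4, so Player I's maximin is 7; column maxima are 9 and 23, so Player II's minimax is 9. These differ, so the equilibrium is in mixed strategies.
Let Player I play s1 with probability p. Player II is indifferent when 7p + 9(1−p) = 23p + 4(1−p), giving p = 5/21.
Let Player II play 1 with probability q. Player I is indifferent when 7q + 23(1−q) = 9q + 4(1−q), giving q = 19/21.
The value is 7·(19/21) + (23)·(2/21) = 179/21.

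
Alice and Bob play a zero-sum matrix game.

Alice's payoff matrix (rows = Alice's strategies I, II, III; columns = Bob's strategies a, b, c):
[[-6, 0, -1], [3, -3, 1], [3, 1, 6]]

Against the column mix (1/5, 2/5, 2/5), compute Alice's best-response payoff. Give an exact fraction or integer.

17/5

I: (-6)·(1/5) + (0)·(2/5) + (-1)·(2/5) = -8/5.
II: (3)·(1/5) + (-3)·(2/5) + (1)·(2/5) = -1/5.
III: (3)·(1/5) + (1)·(2/5) + (6)·(2/5) = 17/5.
The best pure response is III with expected payoff 17/5.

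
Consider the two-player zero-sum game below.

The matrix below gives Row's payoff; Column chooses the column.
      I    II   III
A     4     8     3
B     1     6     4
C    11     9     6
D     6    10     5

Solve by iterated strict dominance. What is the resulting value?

Column II is strictly dominated by III for Column (3<8, 4<6, 6<9, 5<10); eliminate II.
Row B is strictly dominated by row C (11>1, 6>4); eliminate B.
Row A is strictly dominated by row C (11>4, 6>3); eliminate A.
Column I is strictly dominated by III for Column (6<11, 5<6); eliminate I.
Row D is strictly dominated by row C (6>5); eliminate D.
Only (C, III) remains, with payoff 6.

6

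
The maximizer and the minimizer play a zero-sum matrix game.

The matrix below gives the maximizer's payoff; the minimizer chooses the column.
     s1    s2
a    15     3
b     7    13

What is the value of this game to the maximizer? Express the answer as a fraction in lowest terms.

29/3

Row minima are 3 and 7, so the maximizer's maximin is 7; column maxima are 15 and 13, so the minimizer's minimax is 13. These differ, so the equilibrium is in mixed strategies.
Let the maximizer play a with probability p. The minimizer is indifferent when 15p + 7(1−p) = 3p + 13(1−p), giving p = 1/3.
Let the minimizer play s1 with probability q. The maximizer is indifferent when 15q + 3(1−q) = 7q + 13(1−q), giving q = 5/9.
The value is 15·(5/9) + (3)·(4/9) = 29/3.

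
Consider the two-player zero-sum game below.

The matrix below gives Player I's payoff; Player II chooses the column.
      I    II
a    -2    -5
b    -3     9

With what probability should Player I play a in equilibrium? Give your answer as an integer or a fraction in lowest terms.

Row minima are -5 and -3, so Player I's maximin is -3; column maxima are -2 and 9, so Player II's minimax is -2. These differ, so the equilibrium is in mixed strategies.
Let Player I play a with probability p. Player II is indifferent when −2p − 3(1−p) = −5p + 9(1−p), giving p = 4/5.

4/5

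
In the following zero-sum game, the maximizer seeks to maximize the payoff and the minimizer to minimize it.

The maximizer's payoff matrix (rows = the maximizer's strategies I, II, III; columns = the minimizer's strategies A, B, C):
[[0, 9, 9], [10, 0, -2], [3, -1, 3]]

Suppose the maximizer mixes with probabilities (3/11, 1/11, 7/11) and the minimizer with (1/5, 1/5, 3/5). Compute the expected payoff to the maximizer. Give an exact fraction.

189/55

Against (1/5, 1/5, 3/5), each row's expected payoff is I: 36/5; II: 4/5; III: 11/5.
Taking the (3/11, 1/11, 7/11)-weighted average: (3/11)·(36/5) + (1/11)·(4/5) + (7/11)·(11/5) = 189/55.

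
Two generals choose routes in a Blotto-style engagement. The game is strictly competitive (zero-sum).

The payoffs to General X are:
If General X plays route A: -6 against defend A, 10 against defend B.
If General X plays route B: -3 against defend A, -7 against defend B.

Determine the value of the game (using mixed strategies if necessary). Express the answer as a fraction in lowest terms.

-18/5

Row minima are -6 and -7, so General X's maximin is -6; column maxima are -3 and 10, so General Y's minimax is -3. These differ, so the equilibrium is in mixed strategies.
Let General X play route A with probability p. General Y is indifferent when −6p − 3(1−p) = 10p − 7(1−p), giving p = 1/5.
Let General Y play defend A with probability q. General X is indifferent when −6q + 10(1−q) = −3q − 7(1−q), giving q = 17/20.
The value is -6·(17/20) + (10)·(3/20) = -18/5.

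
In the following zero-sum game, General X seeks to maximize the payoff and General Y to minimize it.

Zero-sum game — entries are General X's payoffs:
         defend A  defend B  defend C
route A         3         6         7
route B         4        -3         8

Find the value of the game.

Column defend C is strictly dominated by defend A for General Y (it gives General X more in every row).
The remaining 2×2 game on (route A, route B) × (defend A, defend B) has no saddle point. Let General X play route A with probability p; indifference gives 3p + 4(1−p) = 6p − 3(1−p), so p = 7/10.
Similarly General Y's optimal q on defend A is 9/10, and the value is 3·(9/10) + (6)·(1/10) = 33/10.

33/10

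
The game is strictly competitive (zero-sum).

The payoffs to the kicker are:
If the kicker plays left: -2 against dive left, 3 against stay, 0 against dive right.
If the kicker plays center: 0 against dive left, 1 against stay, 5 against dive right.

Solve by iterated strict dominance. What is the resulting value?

0

Column dive right is strictly dominated by dive left for the goalkeeper (-2<0, 0<5); eliminate dive right.
Column stay is strictly dominated by dive left for the goalkeeper (-2<3, 0<1); eliminate stay.
Row left is strictly dominated by row center (0>-2); eliminate left.
Only (center, dive left) remains, with payoff 0.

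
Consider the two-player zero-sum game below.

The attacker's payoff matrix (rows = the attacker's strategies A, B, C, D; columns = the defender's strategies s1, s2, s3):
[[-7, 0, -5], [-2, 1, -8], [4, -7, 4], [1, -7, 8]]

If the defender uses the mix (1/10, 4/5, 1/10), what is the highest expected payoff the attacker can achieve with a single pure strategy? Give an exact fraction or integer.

-1/5

A: (-7)·(1/10) + (0)·(4/5) + (-5)·(1/10) = -6/5.
B: (-2)·(1/10) + (1)·(4/5) + (-8)·(1/10) = -1/5.
C: (4)·(1/10) + (-7)·(4/5) + (4)·(1/10) = -24/5.
D: (1)·(1/10) + (-7)·(4/5) + (8)·(1/10) = -47/10.
The best pure response is B with expected payoff -1/5.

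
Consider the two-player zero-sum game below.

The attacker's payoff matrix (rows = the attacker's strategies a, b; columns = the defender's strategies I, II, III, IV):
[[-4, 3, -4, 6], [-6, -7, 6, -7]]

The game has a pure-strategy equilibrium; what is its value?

-4

Row minima: -4, -7 → the attacker's maximin is -4.
Column maxima: -4, 3, 6, 6 → the defender's minimax is -4.
They coincide at (a, I), so the value is -4.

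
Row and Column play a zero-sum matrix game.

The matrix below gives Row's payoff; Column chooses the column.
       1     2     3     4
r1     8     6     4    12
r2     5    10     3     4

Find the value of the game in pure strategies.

4

Row minima: 4, 3 → Row's maximin is 4.
Column maxima: 8, 10, 4, 12 → Column's minimax is 4.
They coincide at (r1, 3), so the value is 4.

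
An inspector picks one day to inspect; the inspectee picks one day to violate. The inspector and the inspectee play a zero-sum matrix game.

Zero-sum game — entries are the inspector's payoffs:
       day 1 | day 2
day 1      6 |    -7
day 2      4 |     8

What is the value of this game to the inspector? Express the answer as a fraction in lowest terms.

Row minima are -7 and 4, so the inspector's maximin is 4; column maxima are 6 and 8, so the inspectee's minimax is 6. These differ, so the equilibrium is in mixed strategies.
Let the inspector play day 1 with probability p. The inspectee is indifferent when 6p + 4(1−p) = −7p + 8(1−p), giving p = 4/17.
Let the inspectee play day 1 with probability q. The inspector is indifferent when 6q − 7(1−q) = 4q + 8(1−q), giving q = 15/17.
The value is 6·(15/17) + (-7)·(2/17) = 76/17.

76/17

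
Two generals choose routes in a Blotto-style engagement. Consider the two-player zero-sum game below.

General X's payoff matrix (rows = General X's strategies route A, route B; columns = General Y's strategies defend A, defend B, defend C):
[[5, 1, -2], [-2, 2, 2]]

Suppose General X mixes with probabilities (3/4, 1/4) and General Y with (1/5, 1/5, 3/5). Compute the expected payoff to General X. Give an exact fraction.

Against (1/5, 1/5, 3/5), each row's expected payoff is route A: 0; route B: 6/5.
Taking the (3/4, 1/4)-weighted average: (3/4)·(0) + (1/4)·(6/5) = 3/10.

3/10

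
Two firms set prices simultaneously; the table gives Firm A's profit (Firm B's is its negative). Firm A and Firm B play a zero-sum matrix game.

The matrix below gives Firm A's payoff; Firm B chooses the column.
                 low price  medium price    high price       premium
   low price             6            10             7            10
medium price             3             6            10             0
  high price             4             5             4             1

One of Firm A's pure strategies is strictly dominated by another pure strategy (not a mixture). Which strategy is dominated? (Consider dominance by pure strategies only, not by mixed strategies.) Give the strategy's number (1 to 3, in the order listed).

3

Compare high price with low price: 6 > 4, 10 > 5, 7 > 4, 10 > 1.
So low price strictly dominates high price for Firm A; high price is strictly dominated.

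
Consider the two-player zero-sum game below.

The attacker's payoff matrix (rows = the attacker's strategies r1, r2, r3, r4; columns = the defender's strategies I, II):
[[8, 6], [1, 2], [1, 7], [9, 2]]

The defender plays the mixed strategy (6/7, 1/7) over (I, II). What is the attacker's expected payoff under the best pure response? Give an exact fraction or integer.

r1: (8)·(6/7) + (6)·(1/7) = 54/7.
r2: (1)·(6/7) + (2)·(1/7) = 8/7.
r3: (1)·(6/7) + (7)·(1/7) = 13/7.
r4: (9)·(6/7) + (2)·(1/7) = 8.
The best pure response is r4 with expected payoff 8.

8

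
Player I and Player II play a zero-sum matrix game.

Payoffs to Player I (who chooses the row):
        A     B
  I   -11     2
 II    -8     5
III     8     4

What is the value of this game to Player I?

72/17

Row I is strictly dominated by row II, so Player I never plays it.
The remaining 2×2 game on (II, III) × (A, B) has no saddle point. Let Player I play II with probability p; indifference gives −8p + 8(1−p) = 5p + 4(1−p), so p = 4/17.
Similarly Player II's optimal q on A is 1/17, and the value is -8·(1/17) + (5)·(16/17) = 72/17.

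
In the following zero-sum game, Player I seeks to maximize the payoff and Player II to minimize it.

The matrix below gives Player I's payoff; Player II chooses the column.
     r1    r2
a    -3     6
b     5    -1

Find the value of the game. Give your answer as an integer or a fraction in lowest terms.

9/5

Row minima are -3 and -1, so Player I's maximin is -1; column maxima are 5 and 6, so Player II's minimax is 5. These differ, so the equilibrium is in mixed strategies.
Let Player I play a with probability p. Player II is indifferent when −3p + 5(1−p) = 6p − (1−p), giving p = 2/5.
Let Player II play r1 with probability q. Player I is indifferent when −3q + 6(1−q) = 5q − (1−q), giving q = 7/15.
The value is -3·(7/15) + (6)·(8/15) = 9/5.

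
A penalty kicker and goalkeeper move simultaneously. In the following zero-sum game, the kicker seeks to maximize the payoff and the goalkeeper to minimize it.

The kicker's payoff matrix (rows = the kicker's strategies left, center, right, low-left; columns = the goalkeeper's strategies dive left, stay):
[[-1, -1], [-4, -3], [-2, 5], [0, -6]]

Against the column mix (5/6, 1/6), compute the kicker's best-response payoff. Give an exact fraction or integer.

-5/6

left: (-1)·(5/6) + (-1)·(1/6) = -1.
center: (-4)·(5/6) + (-3)·(1/6) = -23/6.
right: (-2)·(5/6) + (5)·(1/6) = -5/6.
low-left: (0)·(5/6) + (-6)·(1/6) = -1.
The best pure response is right with expected payoff -5/6.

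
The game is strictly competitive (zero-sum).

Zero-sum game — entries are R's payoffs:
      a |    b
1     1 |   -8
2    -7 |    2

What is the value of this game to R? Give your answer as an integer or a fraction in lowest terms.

-3

Row minima are -8 and -7, so R's maximin is -7; column maxima are 1 and 2, so C's minimax is 1. These differ, so the equilibrium is in mixed strategies.
Let R play 1 with probability p. C is indifferent when p − 7(1−p) = −8p + 2(1−p), giving p = 1/2.
Let C play a with probability q. R is indifferent when q − 8(1−q) = −7q + 2(1−q), giving q = 5/9.
The value is 1·(5/9) + (-8)·(4/9) = -3.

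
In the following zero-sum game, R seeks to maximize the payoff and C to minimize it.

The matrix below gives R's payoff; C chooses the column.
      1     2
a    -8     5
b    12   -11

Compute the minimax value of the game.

Row minima are -8 and -11, so R's maximin is -8; column maxima are 12 and 5, so C's minimax is 5. These differ, so the equilibrium is in mixed strategies.
Let R play a with probability p. C is indifferent when −8p + 12(1−p) = 5p − 11(1−p), giving p = 23/36.
Let C play 1 with probability q. R is indifferent when −8q + 5(1−q) = 12q − 11(1−q), giving q = 4/9.
The value is -8·(4/9) + (5)·(5/9) = -7/9.

-7/9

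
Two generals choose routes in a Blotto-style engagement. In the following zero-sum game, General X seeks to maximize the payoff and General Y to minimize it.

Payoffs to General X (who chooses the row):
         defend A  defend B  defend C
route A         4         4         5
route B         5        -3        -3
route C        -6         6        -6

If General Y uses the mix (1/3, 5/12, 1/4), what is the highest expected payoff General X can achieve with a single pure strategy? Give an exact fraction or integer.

route A: (4)·(1/3) + (4)·(5/12) + (5)·(1/4) = 17/4.
route B: (5)·(1/3) + (-3)·(5/12) + (-3)·(1/4) = -1/3.
route C: (-6)·(1/3) + (6)·(5/12) + (-6)·(1/4) = -1.
The best pure response is route A with expected payoff 17/4.

17/4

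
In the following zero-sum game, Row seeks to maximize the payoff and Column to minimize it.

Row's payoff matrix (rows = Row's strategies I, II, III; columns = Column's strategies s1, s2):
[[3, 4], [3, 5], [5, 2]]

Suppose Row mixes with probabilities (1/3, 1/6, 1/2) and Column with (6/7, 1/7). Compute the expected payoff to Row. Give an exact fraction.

Against (6/7, 1/7), each row's expected payoff is I: 22/7; II: 23/7; III: 32/7.
Taking the (1/3, 1/6, 1/2)-weighted average: (1/3)·(22/7) + (1/6)·(23/7) + (1/2)·(32/7) = 163/42.

163/42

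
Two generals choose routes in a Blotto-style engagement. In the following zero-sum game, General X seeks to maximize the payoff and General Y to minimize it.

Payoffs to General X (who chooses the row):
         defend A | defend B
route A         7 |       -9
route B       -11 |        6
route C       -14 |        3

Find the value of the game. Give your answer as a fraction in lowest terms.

Row route C is strictly dominated by row route B, so General X never plays it.
The remaining 2×2 game on (route A, route B) × (defend A, defend B) has no saddle point. Let General X play route A with probability p; indifference gives 7p − 11(1−p) = −9p + 6(1−p), so p = 17/33.
Similarly General Y's optimal q on defend A is 5/11, and the value is 7·(5/11) + (-9)·(6/11) = -19/11.

-19/11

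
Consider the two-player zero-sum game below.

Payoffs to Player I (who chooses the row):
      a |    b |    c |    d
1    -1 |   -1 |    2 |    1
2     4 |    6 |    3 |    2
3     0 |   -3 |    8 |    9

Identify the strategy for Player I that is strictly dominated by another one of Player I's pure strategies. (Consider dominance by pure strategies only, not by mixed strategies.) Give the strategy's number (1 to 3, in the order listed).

1

Compare 1 with 2: 4 > -1, 6 > -1, 3 > 2, 2 > 1.
So 2 strictly dominates 1 for Player I; 1 is strictly dominated.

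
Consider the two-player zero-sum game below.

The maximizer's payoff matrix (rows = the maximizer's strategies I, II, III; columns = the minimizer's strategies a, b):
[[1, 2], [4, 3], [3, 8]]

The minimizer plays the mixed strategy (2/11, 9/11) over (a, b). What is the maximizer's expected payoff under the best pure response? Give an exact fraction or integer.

78/11

I: (1)·(2/11) + (2)·(9/11) = 20/11.
II: (4)·(2/11) + (3)·(9/11) = 35/11.
III: (3)·(2/11) + (8)·(9/11) = 78/11.
The best pure response is III with expected payoff 78/11.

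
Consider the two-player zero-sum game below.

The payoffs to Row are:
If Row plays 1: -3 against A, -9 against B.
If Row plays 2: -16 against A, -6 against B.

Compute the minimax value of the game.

-63/8

Row minima are -9 and -16, so Row's maximin is -9; column maxima are -3 and -6, so Column's minimax is -6. These differ, so the equilibrium is in mixed strategies.
Let Row play 1 with probability p. Column is indifferent when −3p − 16(1−p) = −9p − 6(1−p), giving p = 5/8.
Let Column play A with probability q. Row is indifferent when −3q − 9(1−q) = −16q − 6(1−q), giving q = 3/16.
The value is -3·(3/16) + (-9)·(13/16) = -63/8.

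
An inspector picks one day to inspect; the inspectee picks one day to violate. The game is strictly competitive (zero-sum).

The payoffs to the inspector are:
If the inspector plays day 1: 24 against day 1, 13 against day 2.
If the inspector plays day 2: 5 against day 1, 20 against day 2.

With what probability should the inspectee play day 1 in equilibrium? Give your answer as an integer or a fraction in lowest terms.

Row minima are 13 and 5, so the inspector's maximin is 13; column maxima are 24 and 20, so the inspectee's minimax is 20. These differ, so the equilibrium is in mixed strategies.
Let the inspectee play day 1 with probability q. The inspector is indifferent when 24q + 13(1−q) = 5q + 20(1−q), giving q = 7/26.

7/26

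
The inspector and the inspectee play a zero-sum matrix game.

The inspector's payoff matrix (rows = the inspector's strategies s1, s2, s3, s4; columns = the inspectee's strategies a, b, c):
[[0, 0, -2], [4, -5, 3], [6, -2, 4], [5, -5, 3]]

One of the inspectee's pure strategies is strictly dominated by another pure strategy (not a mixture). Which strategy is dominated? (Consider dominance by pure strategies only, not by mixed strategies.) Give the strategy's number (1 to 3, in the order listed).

The inspectee prefers columns that give the inspector less. Compare a with c: -2 < 0, 3 < 4, 4 < 6, 3 < 5.
So c strictly dominates a for the inspectee; a is strictly dominated.

1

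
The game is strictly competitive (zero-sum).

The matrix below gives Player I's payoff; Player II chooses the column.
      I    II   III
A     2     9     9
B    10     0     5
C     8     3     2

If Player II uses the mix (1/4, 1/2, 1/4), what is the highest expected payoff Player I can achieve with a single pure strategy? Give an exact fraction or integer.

A: (2)·(1/4) + (9)·(1/2) + (9)·(1/4) = 29/4.
B: (10)·(1/4) + (0)·(1/2) + (5)·(1/4) = 15/4.
C: (8)·(1/4) + (3)·(1/2) + (2)·(1/4) = 4.
The best pure response is A with expected payoff 29/4.

29/4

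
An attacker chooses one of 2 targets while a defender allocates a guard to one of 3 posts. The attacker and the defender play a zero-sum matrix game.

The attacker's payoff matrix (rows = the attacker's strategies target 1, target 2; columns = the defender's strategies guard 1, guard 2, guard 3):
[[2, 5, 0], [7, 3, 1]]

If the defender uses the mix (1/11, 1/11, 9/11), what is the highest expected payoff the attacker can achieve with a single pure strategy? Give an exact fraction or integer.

19/11

target 1: (2)·(1/11) + (5)·(1/11) + (0)·(9/11) = 7/11.
target 2: (7)·(1/11) + (3)·(1/11) + (1)·(9/11) = 19/11.
The best pure response is target 2 with expected payoff 19/11.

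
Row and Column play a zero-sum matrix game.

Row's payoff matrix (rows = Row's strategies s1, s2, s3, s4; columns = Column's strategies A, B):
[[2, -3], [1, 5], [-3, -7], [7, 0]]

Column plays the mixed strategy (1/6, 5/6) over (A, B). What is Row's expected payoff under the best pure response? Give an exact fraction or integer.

s1: (2)·(1/6) + (-3)·(5/6) = -13/6.
s2: (1)·(1/6) + (5)·(5/6) = 13/3.
s3: (-3)·(1/6) + (-7)·(5/6) = -19/3.
s4: (7)·(1/6) + (0)·(5/6) = 7/6.
The best pure response is s2 with expected payoff 13/3.

13/3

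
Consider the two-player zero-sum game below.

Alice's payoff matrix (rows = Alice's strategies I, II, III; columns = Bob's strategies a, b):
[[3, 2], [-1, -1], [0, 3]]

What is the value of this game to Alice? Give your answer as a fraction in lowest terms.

9/4

Row II is strictly dominated by row I, so Alice never plays it.
The remaining 2×2 game on (I, III) × (a, b) has no saddle point. Let Alice play I with probability p; indifference gives 3p = 2p + 3(1−p), so p = 3/4.
Similarly Bob's optimal q on a is 1/4, and the value is 3·(1/4) + (2)·(3/4) = 9/4.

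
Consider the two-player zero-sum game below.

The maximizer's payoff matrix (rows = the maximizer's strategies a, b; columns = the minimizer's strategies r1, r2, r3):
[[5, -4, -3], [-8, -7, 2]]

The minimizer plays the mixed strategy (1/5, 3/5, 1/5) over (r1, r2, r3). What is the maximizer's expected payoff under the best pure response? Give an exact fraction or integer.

a: (5)·(1/5) + (-4)·(3/5) + (-3)·(1/5) = -2.
b: (-8)·(1/5) + (-7)·(3/5) + (2)·(1/5) = -27/5.
The best pure response is a with expected payoff -2.

-2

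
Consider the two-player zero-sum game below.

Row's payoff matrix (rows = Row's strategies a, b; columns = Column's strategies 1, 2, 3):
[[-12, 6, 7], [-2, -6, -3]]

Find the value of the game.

Column 3 is strictly dominated by 2 for Column (it gives Row more in every row).
The remaining 2×2 game on (a, b) × (1, 2) has no saddle point. Let Row play a with probability p; indifference gives −12p − 2(1−p) = 6p − 6(1−p), so p = 2/11.
Similarly Column's optimal q on 1 is 6/11, and the value is -12·(6/11) + (6)·(5/11) = -42/11.

-42/11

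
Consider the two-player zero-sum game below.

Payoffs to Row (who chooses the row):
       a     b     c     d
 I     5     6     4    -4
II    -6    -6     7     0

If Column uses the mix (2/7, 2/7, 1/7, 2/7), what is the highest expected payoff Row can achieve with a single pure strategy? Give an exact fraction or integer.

I: (5)·(2/7) + (6)·(2/7) + (4)·(1/7) + (-4)·(2/7) = 18/7.
II: (-6)·(2/7) + (-6)·(2/7) + (7)·(1/7) + (0)·(2/7) = -17/7.
The best pure response is I with expected payoff 18/7.

18/7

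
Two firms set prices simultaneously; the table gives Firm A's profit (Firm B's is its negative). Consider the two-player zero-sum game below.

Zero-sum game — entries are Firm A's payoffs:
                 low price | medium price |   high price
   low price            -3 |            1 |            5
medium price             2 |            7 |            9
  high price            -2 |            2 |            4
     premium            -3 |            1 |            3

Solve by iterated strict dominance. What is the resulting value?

Row high price is strictly dominated by row medium price (2>-2, 7>2, 9>4); eliminate high price.
Column high price is strictly dominated by low price for Firm B (-3<5, 2<9, -3<3); eliminate high price.
Column medium price is strictly dominated by low price for Firm B (-3<1, 2<7, -3<1); eliminate medium price.
Row low price is strictly dominated by row medium price (2>-3); eliminate low price.
Row premium is strictly dominated by row medium price (2>-3); eliminate premium.
Only (medium price, low price) remains, with payoff 2.

2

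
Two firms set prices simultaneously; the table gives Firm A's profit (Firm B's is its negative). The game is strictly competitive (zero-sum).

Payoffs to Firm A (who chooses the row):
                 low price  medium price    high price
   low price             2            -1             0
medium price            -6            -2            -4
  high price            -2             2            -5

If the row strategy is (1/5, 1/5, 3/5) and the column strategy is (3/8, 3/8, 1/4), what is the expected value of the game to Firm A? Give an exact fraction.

Against (3/8, 3/8, 1/4), each row's expected payoff is low price: 3/8; medium price: -4; high price: -5/4.
Taking the (1/5, 1/5, 3/5)-weighted average: (1/5)·(3/8) + (1/5)·(-4) + (3/5)·(-5/4) = -59/40.

-59/40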